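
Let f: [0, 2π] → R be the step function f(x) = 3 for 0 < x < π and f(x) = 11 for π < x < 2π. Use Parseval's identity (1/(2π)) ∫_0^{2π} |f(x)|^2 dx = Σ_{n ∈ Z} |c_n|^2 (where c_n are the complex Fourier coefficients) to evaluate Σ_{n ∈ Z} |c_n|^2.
Σ |c_n|^2 = 65

Parseval equates the L^2 energy of f (normalised by 1/(2π)) with the ℓ^2 sum of its Fourier coefficients: (1/(2π)) ∫_0^{2π} |f|^2 = Σ |c_n|^2.
Compute the left side: (1/(2π)) [∫_0^π 3^2 dx + ∫_π^{2π} 11^2 dx] = (1/(2π)) · (9π + 121π) = (9 + 121)/2 = 65.
So Σ_{n ∈ Z} |c_n|^2 = 65.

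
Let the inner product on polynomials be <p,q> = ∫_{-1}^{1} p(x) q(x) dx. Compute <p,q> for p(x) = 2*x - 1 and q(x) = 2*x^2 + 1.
<p,q> = -10/3

Expand the product: p(x)·q(x) = 4*x^3 - 2*x^2 + 2*x - 1.
∫_{-1}^{1} of each monomial x^k gives [2/(k+1) if k even, 0 if k odd]. Integrating term-by-term (or equivalently evaluating the antiderivative F(x) = x^4 - 2*x^3/3 + x^2 - x at the endpoints):
  F(1) − F(−1) = 1/3 − (11/3) = -10/3.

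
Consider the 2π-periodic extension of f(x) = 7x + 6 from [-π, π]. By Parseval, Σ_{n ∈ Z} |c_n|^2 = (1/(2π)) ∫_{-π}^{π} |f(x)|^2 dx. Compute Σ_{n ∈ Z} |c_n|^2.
Σ |c_n|^2 = 49π^2/3 + 36

Expand and integrate term by term over [-π, π]:
  ∫ (7x)^2 dx = 49·(2π^3/3); ∫ 2·7·(6)·x dx = 0 (odd integrand); ∫ 6^2 dx = 36·2π.
So (1/(2π)) ∫_{-π}^{π} (7x + 6)^2 dx = 49π^2/3 + 36 = 49π^2/3 + 36.
Parseval ⇒ Σ |c_n|^2 = 49π^2/3 + 36.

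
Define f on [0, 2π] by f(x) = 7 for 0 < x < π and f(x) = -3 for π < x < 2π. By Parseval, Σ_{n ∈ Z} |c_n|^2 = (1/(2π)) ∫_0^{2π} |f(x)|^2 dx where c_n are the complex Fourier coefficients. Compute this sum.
Σ |c_n|^2 = 29

Parseval equates the L^2 energy of f (normalised by 1/(2π)) with the ℓ^2 sum of its Fourier coefficients: (1/(2π)) ∫_0^{2π} |f|^2 = Σ |c_n|^2.
Compute the left side: (1/(2π)) [∫_0^π 7^2 dx + ∫_π^{2π} (-3)^2 dx] = (1/(2π)) · (49π + 9π) = (49 + 9)/2 = 29.
So Σ_{n ∈ Z} |c_n|^2 = 29.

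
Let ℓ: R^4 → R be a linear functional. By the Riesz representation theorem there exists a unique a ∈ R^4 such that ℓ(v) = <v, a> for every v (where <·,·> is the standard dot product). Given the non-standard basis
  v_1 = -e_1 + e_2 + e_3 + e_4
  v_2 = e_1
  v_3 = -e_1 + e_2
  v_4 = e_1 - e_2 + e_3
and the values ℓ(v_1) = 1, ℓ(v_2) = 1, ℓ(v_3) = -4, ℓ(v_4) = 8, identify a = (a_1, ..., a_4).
a = (1, -3, 4, 1)

Write a = (a_1, ..., a_4) in the standard basis. For each basis vector v_i, ℓ(v_i) = <v_i, a> is a linear equation in the a_j's. Collect the n equations into a matrix system V a = ℓ, where row i of V is v_i (expressed in the standard basis). Since V is invertible (lower-triangular with 1s on the diagonal, up to permutation), solve by back-substitution:
  V =
[[-1, 1, 1, 1],
 [1, 0, 0, 0],
 [-1, 1, 0, 0],
 [1, -1, 1, 0]]
  V a = (1, 1, -4, 8)
Solving gives a = (1, -3, 4, 1).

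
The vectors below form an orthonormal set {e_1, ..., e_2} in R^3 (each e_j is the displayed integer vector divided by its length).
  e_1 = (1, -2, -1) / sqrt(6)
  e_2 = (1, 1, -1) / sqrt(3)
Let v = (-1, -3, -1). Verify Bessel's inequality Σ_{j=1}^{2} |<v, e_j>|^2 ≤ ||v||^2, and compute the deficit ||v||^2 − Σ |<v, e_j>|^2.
Σ |<v, e_j>|^2 = 9; ||v||^2 = 11; deficit = 2

Write each e_j = u_j / sqrt(<u_j, u_j>) where u_j is the displayed integer vector. Then <v, e_j> = <v, u_j> / sqrt(<u_j, u_j>), so |<v, e_j>|^2 = <v, u_j>^2 / <u_j, u_j>.
Coefficients: <v, e_1> = 6/sqrt(6), <v, e_2> = -3/sqrt(3).
Square and sum: Σ |<v, e_j>|^2 = 9.
Compute ||v||^2 = v·v = 11.
Deficit = 11 − 9 = 2 ≥ 0, confirming Bessel's inequality. (The deficit equals ||v − Σ <v,e_j> e_j||^2, the squared distance from v to span{e_j}.)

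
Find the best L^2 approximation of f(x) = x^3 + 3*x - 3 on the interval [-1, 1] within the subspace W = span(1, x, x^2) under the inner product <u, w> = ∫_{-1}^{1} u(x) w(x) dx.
g(x) = 18*x/5 - 3

The best approximation g ∈ W is the orthogonal projection of f onto W. Writing g = a_0 + a_1 x + a_2 x^2, the coefficients solve the normal equations G · a = b where
  G_{ij} = <φ_i, φ_j> and b_i = <f, φ_i>, with φ_0 = 1, φ_1 = x, φ_2 = x^2.
G =
  [2, 0, 2/3]
  [0, 2/3, 0]
  [2/3, 0, 2/5],
b = (-6, 12/5, -2).
Solving gives a_0 = -3, a_1 = 18/5, a_2 = 0, so
  g(x) = 18*x/5 - 3.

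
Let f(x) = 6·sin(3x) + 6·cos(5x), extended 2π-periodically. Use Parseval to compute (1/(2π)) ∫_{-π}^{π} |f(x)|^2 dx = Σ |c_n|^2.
Σ |c_n|^2 = 36

Expand |f|^2 and use orthogonality of {sin(nx), cos(mx)} on [-π, π]:
  ∫_{-π}^{π} sin(nx)^2 dx = π, ∫ cos(mx)^2 dx = π, and cross terms integrate to 0.
So ∫_{-π}^{π} f(x)^2 dx = 6^2 · π + 6^2 · π = (36 + 36)π.
Divide by 2π: (36 + 36)/2 = 36.
By Parseval, this equals Σ |c_n|^2.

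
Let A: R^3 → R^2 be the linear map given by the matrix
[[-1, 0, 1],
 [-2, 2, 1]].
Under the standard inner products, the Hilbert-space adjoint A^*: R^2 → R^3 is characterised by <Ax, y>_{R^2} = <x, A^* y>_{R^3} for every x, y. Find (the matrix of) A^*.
A^* = A^T =
[[-1, -2],
 [0, 2],
 [1, 1]]

For real matrices with standard dot products, the defining identity <Ax, y> = <x, A^* y> gives (Ax)^T y = x^T (A^*) y, i.e. x^T A^T y = x^T (A^*) y. Since this holds for all x, y, we must have A^* = A^T. Therefore
A^* =
[[-1, -2],
 [0, 2],
 [1, 1]].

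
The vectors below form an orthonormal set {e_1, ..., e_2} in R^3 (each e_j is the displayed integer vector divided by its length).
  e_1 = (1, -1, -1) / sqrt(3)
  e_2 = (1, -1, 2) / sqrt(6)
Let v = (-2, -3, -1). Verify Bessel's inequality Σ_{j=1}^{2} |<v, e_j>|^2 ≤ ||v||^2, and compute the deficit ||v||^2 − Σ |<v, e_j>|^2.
Σ |<v, e_j>|^2 = 3/2; ||v||^2 = 14; deficit = 25/2

Write each e_j = u_j / sqrt(<u_j, u_j>) where u_j is the displayed integer vector. Then <v, e_j> = <v, u_j> / sqrt(<u_j, u_j>), so |<v, e_j>|^2 = <v, u_j>^2 / <u_j, u_j>.
Coefficients: <v, e_1> = 2/sqrt(3), <v, e_2> = -1/sqrt(6).
Square and sum: Σ |<v, e_j>|^2 = 3/2.
Compute ||v||^2 = v·v = 14.
Deficit = 14 − 3/2 = 25/2 ≥ 0, confirming Bessel's inequality. (The deficit equals ||v − Σ <v,e_j> e_j||^2, the squared distance from v to span{e_j}.)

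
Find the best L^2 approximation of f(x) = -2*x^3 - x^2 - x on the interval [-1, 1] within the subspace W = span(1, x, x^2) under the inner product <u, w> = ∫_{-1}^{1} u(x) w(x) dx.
g(x) = -x^2 - 11*x/5

The best approximation g ∈ W is the orthogonal projection of f onto W. Writing g = a_0 + a_1 x + a_2 x^2, the coefficients solve the normal equations G · a = b where
  G_{ij} = <φ_i, φ_j> and b_i = <f, φ_i>, with φ_0 = 1, φ_1 = x, φ_2 = x^2.
G =
  [2, 0, 2/3]
  [0, 2/3, 0]
  [2/3, 0, 2/5],
b = (-2/3, -22/15, -2/5).
Solving gives a_0 = 0, a_1 = -11/5, a_2 = -1, so
  g(x) = -x^2 - 11*x/5.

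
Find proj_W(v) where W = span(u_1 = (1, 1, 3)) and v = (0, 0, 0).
proj_W(v) = (0, 0, 0)

Set up U = [u_1 | ... | u_1] ∈ R^(3×1). The projector onto W = col(U) is P = U (U^T U)^(-1) U^T.
Compute U^T U =
  [11],
and U^T v = (0).
Solve U^T U · c = U^T v for the coefficients: c = (0). The projection is proj_W(v) = U c.
Check: (v - proj_W(v)) · u_1 = 0  (should be 0).
Result: proj_W(v) = (0, 0, 0).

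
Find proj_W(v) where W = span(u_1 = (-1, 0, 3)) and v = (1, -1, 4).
proj_W(v) = (-11/10, 0, 33/10)

Set up U = [u_1 | ... | u_1] ∈ R^(3×1). The projector onto W = col(U) is P = U (U^T U)^(-1) U^T.
Compute U^T U =
  [10],
and U^T v = (11).
Solve U^T U · c = U^T v for the coefficients: c = (11/10). The projection is proj_W(v) = U c.
Check: (v - proj_W(v)) · u_1 = 0  (should be 0).
Result: proj_W(v) = (-11/10, 0, 33/10).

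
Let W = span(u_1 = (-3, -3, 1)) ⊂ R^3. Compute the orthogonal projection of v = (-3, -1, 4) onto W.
proj_W(v) = (-48/19, -48/19, 16/19)

Set up U = [u_1 | ... | u_1] ∈ R^(3×1). The projector onto W = col(U) is P = U (U^T U)^(-1) U^T.
Compute U^T U =
  [19],
and U^T v = (16).
Solve U^T U · c = U^T v for the coefficients: c = (16/19). The projection is proj_W(v) = U c.
Check: (v - proj_W(v)) · u_1 = 0  (should be 0).
Result: proj_W(v) = (-48/19, -48/19, 16/19).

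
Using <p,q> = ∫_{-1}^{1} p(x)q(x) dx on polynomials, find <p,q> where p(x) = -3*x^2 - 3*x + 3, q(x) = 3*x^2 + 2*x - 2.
<p,q> = -48/5

Expand the product: p(x)·q(x) = -9*x^4 - 15*x^3 + 9*x^2 + 12*x - 6.
∫_{-1}^{1} of each monomial x^k gives [2/(k+1) if k even, 0 if k odd]. Integrating term-by-term (or equivalently evaluating the antiderivative F(x) = -9*x^5/5 - 15*x^4/4 + 3*x^3 + 6*x^2 - 6*x at the endpoints):
  F(1) − F(−1) = -51/20 − (141/20) = -48/5.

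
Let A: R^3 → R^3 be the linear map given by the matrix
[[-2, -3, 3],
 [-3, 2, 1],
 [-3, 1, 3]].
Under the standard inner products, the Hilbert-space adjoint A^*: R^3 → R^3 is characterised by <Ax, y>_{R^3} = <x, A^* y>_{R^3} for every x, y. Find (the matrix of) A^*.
A^* = A^T =
[[-2, -3, -3],
 [-3, 2, 1],
 [3, 1, 3]]

For real matrices with standard dot products, the defining identity <Ax, y> = <x, A^* y> gives (Ax)^T y = x^T (A^*) y, i.e. x^T A^T y = x^T (A^*) y. Since this holds for all x, y, we must have A^* = A^T. Therefore
A^* =
[[-2, -3, -3],
 [-3, 2, 1],
 [3, 1, 3]].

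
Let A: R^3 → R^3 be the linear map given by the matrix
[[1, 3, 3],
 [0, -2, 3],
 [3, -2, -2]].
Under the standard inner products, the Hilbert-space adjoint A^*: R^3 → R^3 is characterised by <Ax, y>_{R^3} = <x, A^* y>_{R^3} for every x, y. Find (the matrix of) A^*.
A^* = A^T =
[[1, 0, 3],
 [3, -2, -2],
 [3, 3, -2]]

For real matrices with standard dot products, the defining identity <Ax, y> = <x, A^* y> gives (Ax)^T y = x^T (A^*) y, i.e. x^T A^T y = x^T (A^*) y. Since this holds for all x, y, we must have A^* = A^T. Therefore
A^* =
[[1, 0, 3],
 [3, -2, -2],
 [3, 3, -2]].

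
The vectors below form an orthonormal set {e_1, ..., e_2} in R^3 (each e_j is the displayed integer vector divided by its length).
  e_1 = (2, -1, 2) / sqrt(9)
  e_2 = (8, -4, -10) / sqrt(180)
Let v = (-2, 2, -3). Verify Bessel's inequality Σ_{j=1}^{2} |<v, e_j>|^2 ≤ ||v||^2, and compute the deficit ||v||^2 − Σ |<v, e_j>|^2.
Σ |<v, e_j>|^2 = 81/5; ||v||^2 = 17; deficit = 4/5

Write each e_j = u_j / sqrt(<u_j, u_j>) where u_j is the displayed integer vector. Then <v, e_j> = <v, u_j> / sqrt(<u_j, u_j>), so |<v, e_j>|^2 = <v, u_j>^2 / <u_j, u_j>.
Coefficients: <v, e_1> = -12/sqrt(9), <v, e_2> = 6/sqrt(180).
Square and sum: Σ |<v, e_j>|^2 = 81/5.
Compute ||v||^2 = v·v = 17.
Deficit = 17 − 81/5 = 4/5 ≥ 0, confirming Bessel's inequality. (The deficit equals ||v − Σ <v,e_j> e_j||^2, the squared distance from v to span{e_j}.)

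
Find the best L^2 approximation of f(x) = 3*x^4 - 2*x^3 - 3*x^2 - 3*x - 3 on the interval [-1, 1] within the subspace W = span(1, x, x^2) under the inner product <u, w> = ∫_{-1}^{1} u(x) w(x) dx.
g(x) = -3*x^2/7 - 21*x/5 - 114/35

The best approximation g ∈ W is the orthogonal projection of f onto W. Writing g = a_0 + a_1 x + a_2 x^2, the coefficients solve the normal equations G · a = b where
  G_{ij} = <φ_i, φ_j> and b_i = <f, φ_i>, with φ_0 = 1, φ_1 = x, φ_2 = x^2.
G =
  [2, 0, 2/3]
  [0, 2/3, 0]
  [2/3, 0, 2/5],
b = (-34/5, -14/5, -82/35).
Solving gives a_0 = -114/35, a_1 = -21/5, a_2 = -3/7, so
  g(x) = -3*x^2/7 - 21*x/5 - 114/35.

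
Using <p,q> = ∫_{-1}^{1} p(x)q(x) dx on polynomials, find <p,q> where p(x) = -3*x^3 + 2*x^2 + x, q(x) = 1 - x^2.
<p,q> = 8/15

Expand the product: p(x)·q(x) = 3*x^5 - 2*x^4 - 4*x^3 + 2*x^2 + x.
∫_{-1}^{1} of each monomial x^k gives [2/(k+1) if k even, 0 if k odd]. Integrating term-by-term (or equivalently evaluating the antiderivative F(x) = x^6/2 - 2*x^5/5 - x^4 + 2*x^3/3 + x^2/2 at the endpoints):
  F(1) − F(−1) = 4/15 − (-4/15) = 8/15.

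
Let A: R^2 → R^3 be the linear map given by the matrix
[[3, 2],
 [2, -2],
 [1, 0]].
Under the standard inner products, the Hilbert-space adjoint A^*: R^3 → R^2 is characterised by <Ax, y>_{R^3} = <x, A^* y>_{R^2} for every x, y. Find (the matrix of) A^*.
A^* = A^T =
[[3, 2, 1],
 [2, -2, 0]]

For real matrices with standard dot products, the defining identity <Ax, y> = <x, A^* y> gives (Ax)^T y = x^T (A^*) y, i.e. x^T A^T y = x^T (A^*) y. Since this holds for all x, y, we must have A^* = A^T. Therefore
A^* =
[[3, 2, 1],
 [2, -2, 0]].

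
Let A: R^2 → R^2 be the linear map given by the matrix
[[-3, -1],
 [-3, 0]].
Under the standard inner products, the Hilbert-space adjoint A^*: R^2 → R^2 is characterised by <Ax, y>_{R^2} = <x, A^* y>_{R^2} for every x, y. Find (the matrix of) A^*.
A^* = A^T =
[[-3, -3],
 [-1, 0]]

For real matrices with standard dot products, the defining identity <Ax, y> = <x, A^* y> gives (Ax)^T y = x^T (A^*) y, i.e. x^T A^T y = x^T (A^*) y. Since this holds for all x, y, we must have A^* = A^T. Therefore
A^* =
[[-3, -3],
 [-1, 0]].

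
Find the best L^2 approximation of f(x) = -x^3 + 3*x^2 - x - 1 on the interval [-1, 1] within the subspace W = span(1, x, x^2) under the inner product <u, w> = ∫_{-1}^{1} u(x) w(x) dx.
g(x) = 3*x^2 - 8*x/5 - 1

The best approximation g ∈ W is the orthogonal projection of f onto W. Writing g = a_0 + a_1 x + a_2 x^2, the coefficients solve the normal equations G · a = b where
  G_{ij} = <φ_i, φ_j> and b_i = <f, φ_i>, with φ_0 = 1, φ_1 = x, φ_2 = x^2.
G =
  [2, 0, 2/3]
  [0, 2/3, 0]
  [2/3, 0, 2/5],
b = (0, -16/15, 8/15).
Solving gives a_0 = -1, a_1 = -8/5, a_2 = 3, so
  g(x) = 3*x^2 - 8*x/5 - 1.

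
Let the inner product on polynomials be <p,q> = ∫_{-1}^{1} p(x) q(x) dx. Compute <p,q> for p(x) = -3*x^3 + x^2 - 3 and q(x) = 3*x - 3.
<p,q> = 62/5

Expand the product: p(x)·q(x) = -9*x^4 + 12*x^3 - 3*x^2 - 9*x + 9.
∫_{-1}^{1} of each monomial x^k gives [2/(k+1) if k even, 0 if k odd]. Integrating term-by-term (or equivalently evaluating the antiderivative F(x) = -9*x^5/5 + 3*x^4 - x^3 - 9*x^2/2 + 9*x at the endpoints):
  F(1) − F(−1) = 47/10 − (-77/10) = 62/5.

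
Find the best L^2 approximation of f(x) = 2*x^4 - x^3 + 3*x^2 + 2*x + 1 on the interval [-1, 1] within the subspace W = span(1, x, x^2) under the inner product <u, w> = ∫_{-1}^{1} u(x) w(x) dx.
g(x) = 33*x^2/7 + 7*x/5 + 29/35

The best approximation g ∈ W is the orthogonal projection of f onto W. Writing g = a_0 + a_1 x + a_2 x^2, the coefficients solve the normal equations G · a = b where
  G_{ij} = <φ_i, φ_j> and b_i = <f, φ_i>, with φ_0 = 1, φ_1 = x, φ_2 = x^2.
G =
  [2, 0, 2/3]
  [0, 2/3, 0]
  [2/3, 0, 2/5],
b = (24/5, 14/15, 256/105).
Solving gives a_0 = 29/35, a_1 = 7/5, a_2 = 33/7, so
  g(x) = 33*x^2/7 + 7*x/5 + 29/35.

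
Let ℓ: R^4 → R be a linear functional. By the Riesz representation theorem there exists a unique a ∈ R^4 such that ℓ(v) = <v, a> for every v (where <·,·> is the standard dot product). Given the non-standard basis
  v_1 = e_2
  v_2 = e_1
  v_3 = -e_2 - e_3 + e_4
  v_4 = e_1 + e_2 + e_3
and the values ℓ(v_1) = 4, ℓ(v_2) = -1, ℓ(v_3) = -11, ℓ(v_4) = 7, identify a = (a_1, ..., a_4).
a = (-1, 4, 4, -3)

Write a = (a_1, ..., a_4) in the standard basis. For each basis vector v_i, ℓ(v_i) = <v_i, a> is a linear equation in the a_j's. Collect the n equations into a matrix system V a = ℓ, where row i of V is v_i (expressed in the standard basis). Since V is invertible (lower-triangular with 1s on the diagonal, up to permutation), solve by back-substitution:
  V =
[[0, 1, 0, 0],
 [1, 0, 0, 0],
 [0, -1, -1, 1],
 [1, 1, 1, 0]]
  V a = (4, -1, -11, 7)
Solving gives a = (-1, 4, 4, -3).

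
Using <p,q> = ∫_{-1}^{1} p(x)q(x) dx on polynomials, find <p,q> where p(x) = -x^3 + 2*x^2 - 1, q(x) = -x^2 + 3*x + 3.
<p,q> = -10/3

Expand the product: p(x)·q(x) = x^5 - 5*x^4 + 3*x^3 + 7*x^2 - 3*x - 3.
∫_{-1}^{1} of each monomial x^k gives [2/(k+1) if k even, 0 if k odd]. Integrating term-by-term (or equivalently evaluating the antiderivative F(x) = x^6/6 - x^5 + 3*x^4/4 + 7*x^3/3 - 3*x^2/2 - 3*x at the endpoints):
  F(1) − F(−1) = -9/4 − (13/12) = -10/3.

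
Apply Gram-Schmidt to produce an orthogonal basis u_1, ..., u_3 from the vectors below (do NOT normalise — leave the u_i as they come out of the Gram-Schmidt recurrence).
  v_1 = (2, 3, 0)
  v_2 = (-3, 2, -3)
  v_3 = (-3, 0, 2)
Orthogonal basis:
  u_1 = (2, 3, 0)
  u_2 = (-3, 2, -3)
  u_3 = (-477/286, 159/143, 53/22)

Apply the Gram-Schmidt recurrence
  u_1 = v_1
  u_i = v_i − Σ_{j<i} ((v_i · u_j) / (u_j · u_j)) · u_j.

Step by step this gives:
  u_1 = (2, 3, 0)
  u_2 = (-3, 2, -3)
  u_3 = (-477/286, 159/143, 53/22)

Orthogonality check:
  u_2 · u_1 = 0 (should be 0)
  u_3 · u_1 = 0 (should be 0)
  u_3 · u_2 = 0 (should be 0)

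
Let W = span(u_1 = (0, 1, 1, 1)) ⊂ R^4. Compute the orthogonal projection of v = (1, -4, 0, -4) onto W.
proj_W(v) = (0, -8/3, -8/3, -8/3)

Set up U = [u_1 | ... | u_1] ∈ R^(4×1). The projector onto W = col(U) is P = U (U^T U)^(-1) U^T.
Compute U^T U =
  [3],
and U^T v = (-8).
Solve U^T U · c = U^T v for the coefficients: c = (-8/3). The projection is proj_W(v) = U c.
Check: (v - proj_W(v)) · u_1 = 0  (should be 0).
Result: proj_W(v) = (0, -8/3, -8/3, -8/3).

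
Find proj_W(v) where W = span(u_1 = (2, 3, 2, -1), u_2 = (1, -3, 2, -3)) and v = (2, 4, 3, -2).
proj_W(v) = (190/69, 86/23, 196/69, -110/69)

Set up U = [u_1 | ... | u_2] ∈ R^(4×2). The projector onto W = col(U) is P = U (U^T U)^(-1) U^T.
Compute U^T U =
  [18, 0]
  [0, 23],
and U^T v = (24, 2).
Solve U^T U · c = U^T v for the coefficients: c = (4/3, 2/23). The projection is proj_W(v) = U c.
Check: (v - proj_W(v)) · u_1 = 0  (should be 0).
Check: (v - proj_W(v)) · u_2 = 0  (should be 0).
Result: proj_W(v) = (190/69, 86/23, 196/69, -110/69).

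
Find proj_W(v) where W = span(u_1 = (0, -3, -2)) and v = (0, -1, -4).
proj_W(v) = (0, -33/13, -22/13)

Set up U = [u_1 | ... | u_1] ∈ R^(3×1). The projector onto W = col(U) is P = U (U^T U)^(-1) U^T.
Compute U^T U =
  [13],
and U^T v = (11).
Solve U^T U · c = U^T v for the coefficients: c = (11/13). The projection is proj_W(v) = U c.
Check: (v - proj_W(v)) · u_1 = 0  (should be 0).
Result: proj_W(v) = (0, -33/13, -22/13).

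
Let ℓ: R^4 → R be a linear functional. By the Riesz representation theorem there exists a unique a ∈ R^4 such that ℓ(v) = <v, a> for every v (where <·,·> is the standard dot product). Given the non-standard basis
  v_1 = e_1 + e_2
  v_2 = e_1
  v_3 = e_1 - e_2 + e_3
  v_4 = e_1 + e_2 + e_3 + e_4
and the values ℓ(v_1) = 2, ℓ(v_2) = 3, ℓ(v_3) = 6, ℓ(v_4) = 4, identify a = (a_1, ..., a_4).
a = (3, -1, 2, 0)

Write a = (a_1, ..., a_4) in the standard basis. For each basis vector v_i, ℓ(v_i) = <v_i, a> is a linear equation in the a_j's. Collect the n equations into a matrix system V a = ℓ, where row i of V is v_i (expressed in the standard basis). Since V is invertible (lower-triangular with 1s on the diagonal, up to permutation), solve by back-substitution:
  V =
[[1, 1, 0, 0],
 [1, 0, 0, 0],
 [1, -1, 1, 0],
 [1, 1, 1, 1]]
  V a = (2, 3, 6, 4)
Solving gives a = (3, -1, 2, 0).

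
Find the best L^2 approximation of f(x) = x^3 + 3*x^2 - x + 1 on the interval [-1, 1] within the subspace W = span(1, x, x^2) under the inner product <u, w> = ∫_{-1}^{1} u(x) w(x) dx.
g(x) = 3*x^2 - 2*x/5 + 1

The best approximation g ∈ W is the orthogonal projection of f onto W. Writing g = a_0 + a_1 x + a_2 x^2, the coefficients solve the normal equations G · a = b where
  G_{ij} = <φ_i, φ_j> and b_i = <f, φ_i>, with φ_0 = 1, φ_1 = x, φ_2 = x^2.
G =
  [2, 0, 2/3]
  [0, 2/3, 0]
  [2/3, 0, 2/5],
b = (4, -4/15, 28/15).
Solving gives a_0 = 1, a_1 = -2/5, a_2 = 3, so
  g(x) = 3*x^2 - 2*x/5 + 1.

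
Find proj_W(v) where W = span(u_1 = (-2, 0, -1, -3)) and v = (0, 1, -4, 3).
proj_W(v) = (5/7, 0, 5/14, 15/14)

Set up U = [u_1 | ... | u_1] ∈ R^(4×1). The projector onto W = col(U) is P = U (U^T U)^(-1) U^T.
Compute U^T U =
  [14],
and U^T v = (-5).
Solve U^T U · c = U^T v for the coefficients: c = (-5/14). The projection is proj_W(v) = U c.
Check: (v - proj_W(v)) · u_1 = 0  (should be 0).
Result: proj_W(v) = (5/7, 0, 5/14, 15/14).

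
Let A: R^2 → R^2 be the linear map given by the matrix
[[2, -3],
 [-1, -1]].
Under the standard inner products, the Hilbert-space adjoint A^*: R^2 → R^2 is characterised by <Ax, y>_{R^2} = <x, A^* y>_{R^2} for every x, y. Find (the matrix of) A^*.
A^* = A^T =
[[2, -1],
 [-3, -1]]

For real matrices with standard dot products, the defining identity <Ax, y> = <x, A^* y> gives (Ax)^T y = x^T (A^*) y, i.e. x^T A^T y = x^T (A^*) y. Since this holds for all x, y, we must have A^* = A^T. Therefore
A^* =
[[2, -1],
 [-3, -1]].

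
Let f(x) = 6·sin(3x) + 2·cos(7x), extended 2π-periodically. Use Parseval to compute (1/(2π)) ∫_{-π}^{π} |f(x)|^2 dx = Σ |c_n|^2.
Σ |c_n|^2 = 20

Expand |f|^2 and use orthogonality of {sin(nx), cos(mx)} on [-π, π]:
  ∫_{-π}^{π} sin(nx)^2 dx = π, ∫ cos(mx)^2 dx = π, and cross terms integrate to 0.
So ∫_{-π}^{π} f(x)^2 dx = 6^2 · π + 2^2 · π = (36 + 4)π.
Divide by 2π: (36 + 4)/2 = 20.
By Parseval, this equals Σ |c_n|^2.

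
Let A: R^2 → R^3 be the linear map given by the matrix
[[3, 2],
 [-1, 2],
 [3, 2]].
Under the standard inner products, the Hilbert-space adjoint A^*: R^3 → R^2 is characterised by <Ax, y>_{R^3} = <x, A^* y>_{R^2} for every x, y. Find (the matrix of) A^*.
A^* = A^T =
[[3, -1, 3],
 [2, 2, 2]]

For real matrices with standard dot products, the defining identity <Ax, y> = <x, A^* y> gives (Ax)^T y = x^T (A^*) y, i.e. x^T A^T y = x^T (A^*) y. Since this holds for all x, y, we must have A^* = A^T. Therefore
A^* =
[[3, -1, 3],
 [2, 2, 2]].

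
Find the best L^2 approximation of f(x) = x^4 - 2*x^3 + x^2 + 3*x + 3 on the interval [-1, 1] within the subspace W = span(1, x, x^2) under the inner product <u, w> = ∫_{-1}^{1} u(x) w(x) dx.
g(x) = 13*x^2/7 + 9*x/5 + 102/35

The best approximation g ∈ W is the orthogonal projection of f onto W. Writing g = a_0 + a_1 x + a_2 x^2, the coefficients solve the normal equations G · a = b where
  G_{ij} = <φ_i, φ_j> and b_i = <f, φ_i>, with φ_0 = 1, φ_1 = x, φ_2 = x^2.
G =
  [2, 0, 2/3]
  [0, 2/3, 0]
  [2/3, 0, 2/5],
b = (106/15, 6/5, 94/35).
Solving gives a_0 = 102/35, a_1 = 9/5, a_2 = 13/7, so
  g(x) = 13*x^2/7 + 9*x/5 + 102/35.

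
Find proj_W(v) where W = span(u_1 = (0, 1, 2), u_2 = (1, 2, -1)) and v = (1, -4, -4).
proj_W(v) = (-1/2, -17/5, -43/10)

Set up U = [u_1 | ... | u_2] ∈ R^(3×2). The projector onto W = col(U) is P = U (U^T U)^(-1) U^T.
Compute U^T U =
  [5, 0]
  [0, 6],
and U^T v = (-12, -3).
Solve U^T U · c = U^T v for the coefficients: c = (-12/5, -1/2). The projection is proj_W(v) = U c.
Check: (v - proj_W(v)) · u_1 = 0  (should be 0).
Check: (v - proj_W(v)) · u_2 = 0  (should be 0).
Result: proj_W(v) = (-1/2, -17/5, -43/10).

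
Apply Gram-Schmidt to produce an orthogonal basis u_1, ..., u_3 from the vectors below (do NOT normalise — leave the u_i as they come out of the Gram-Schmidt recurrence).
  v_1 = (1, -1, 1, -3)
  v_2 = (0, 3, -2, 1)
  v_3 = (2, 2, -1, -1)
Orthogonal basis:
  u_1 = (1, -1, 1, -3)
  u_2 = (2/3, 7/3, -4/3, -1)
  u_3 = (31/26, -1/13, 3/26, 6/13)

Apply the Gram-Schmidt recurrence
  u_1 = v_1
  u_i = v_i − Σ_{j<i} ((v_i · u_j) / (u_j · u_j)) · u_j.

Step by step this gives:
  u_1 = (1, -1, 1, -3)
  u_2 = (2/3, 7/3, -4/3, -1)
  u_3 = (31/26, -1/13, 3/26, 6/13)

Orthogonality check:
  u_2 · u_1 = 0 (should be 0)
  u_3 · u_1 = 0 (should be 0)
  u_3 · u_2 = 0 (should be 0)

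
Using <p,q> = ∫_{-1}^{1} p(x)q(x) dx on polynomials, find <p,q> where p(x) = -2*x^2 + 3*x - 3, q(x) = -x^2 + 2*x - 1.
<p,q> = 212/15

Expand the product: p(x)·q(x) = 2*x^4 - 7*x^3 + 11*x^2 - 9*x + 3.
∫_{-1}^{1} of each monomial x^k gives [2/(k+1) if k even, 0 if k odd]. Integrating term-by-term (or equivalently evaluating the antiderivative F(x) = 2*x^5/5 - 7*x^4/4 + 11*x^3/3 - 9*x^2/2 + 3*x at the endpoints):
  F(1) − F(−1) = 49/60 − (-799/60) = 212/15.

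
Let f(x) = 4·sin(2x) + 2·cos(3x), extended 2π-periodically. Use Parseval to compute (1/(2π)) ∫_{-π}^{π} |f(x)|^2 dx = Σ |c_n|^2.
Σ |c_n|^2 = 10

Expand |f|^2 and use orthogonality of {sin(nx), cos(mx)} on [-π, π]:
  ∫_{-π}^{π} sin(nx)^2 dx = π, ∫ cos(mx)^2 dx = π, and cross terms integrate to 0.
So ∫_{-π}^{π} f(x)^2 dx = 4^2 · π + 2^2 · π = (16 + 4)π.
Divide by 2π: (16 + 4)/2 = 10.
By Parseval, this equals Σ |c_n|^2.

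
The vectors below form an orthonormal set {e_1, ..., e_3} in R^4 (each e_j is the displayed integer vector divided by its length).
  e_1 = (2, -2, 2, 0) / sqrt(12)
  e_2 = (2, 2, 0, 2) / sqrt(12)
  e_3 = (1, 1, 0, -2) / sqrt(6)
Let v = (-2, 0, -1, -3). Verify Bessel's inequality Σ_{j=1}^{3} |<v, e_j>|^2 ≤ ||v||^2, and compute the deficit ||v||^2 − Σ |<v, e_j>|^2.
Σ |<v, e_j>|^2 = 14; ||v||^2 = 14; deficit = 0

Write each e_j = u_j / sqrt(<u_j, u_j>) where u_j is the displayed integer vector. Then <v, e_j> = <v, u_j> / sqrt(<u_j, u_j>), so |<v, e_j>|^2 = <v, u_j>^2 / <u_j, u_j>.
Coefficients: <v, e_1> = -6/sqrt(12), <v, e_2> = -10/sqrt(12), <v, e_3> = 4/sqrt(6).
Square and sum: Σ |<v, e_j>|^2 = 14.
Compute ||v||^2 = v·v = 14.
Deficit = 14 − 14 = 0 ≥ 0, confirming Bessel's inequality. (The deficit equals ||v − Σ <v,e_j> e_j||^2, the squared distance from v to span{e_j}.)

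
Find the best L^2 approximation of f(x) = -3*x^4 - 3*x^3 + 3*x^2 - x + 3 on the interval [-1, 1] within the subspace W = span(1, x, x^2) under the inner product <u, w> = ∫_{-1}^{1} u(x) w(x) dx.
g(x) = 3*x^2/7 - 14*x/5 + 114/35

The best approximation g ∈ W is the orthogonal projection of f onto W. Writing g = a_0 + a_1 x + a_2 x^2, the coefficients solve the normal equations G · a = b where
  G_{ij} = <φ_i, φ_j> and b_i = <f, φ_i>, with φ_0 = 1, φ_1 = x, φ_2 = x^2.
G =
  [2, 0, 2/3]
  [0, 2/3, 0]
  [2/3, 0, 2/5],
b = (34/5, -28/15, 82/35).
Solving gives a_0 = 114/35, a_1 = -14/5, a_2 = 3/7, so
  g(x) = 3*x^2/7 - 14*x/5 + 114/35.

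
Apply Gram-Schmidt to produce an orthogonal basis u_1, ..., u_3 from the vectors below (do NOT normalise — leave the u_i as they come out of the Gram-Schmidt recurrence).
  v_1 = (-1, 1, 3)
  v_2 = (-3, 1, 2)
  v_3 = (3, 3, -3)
Orthogonal basis:
  u_1 = (-1, 1, 3)
  u_2 = (-23/11, 1/11, -8/11)
  u_3 = (5/9, 35/9, -10/9)

Apply the Gram-Schmidt recurrence
  u_1 = v_1
  u_i = v_i − Σ_{j<i} ((v_i · u_j) / (u_j · u_j)) · u_j.

Step by step this gives:
  u_1 = (-1, 1, 3)
  u_2 = (-23/11, 1/11, -8/11)
  u_3 = (5/9, 35/9, -10/9)

Orthogonality check:
  u_2 · u_1 = 0 (should be 0)
  u_3 · u_1 = 0 (should be 0)
  u_3 · u_2 = 0 (should be 0)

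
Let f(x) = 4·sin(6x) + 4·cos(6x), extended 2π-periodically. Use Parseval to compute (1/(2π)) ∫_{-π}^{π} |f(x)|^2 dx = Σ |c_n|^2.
Σ |c_n|^2 = 16

Expand |f|^2 and use orthogonality of {sin(nx), cos(mx)} on [-π, π]:
  ∫_{-π}^{π} sin(nx)^2 dx = π, ∫ cos(mx)^2 dx = π, and cross terms integrate to 0.
So ∫_{-π}^{π} f(x)^2 dx = 4^2 · π + 4^2 · π = (16 + 16)π.
Divide by 2π: (16 + 16)/2 = 16.
By Parseval, this equals Σ |c_n|^2.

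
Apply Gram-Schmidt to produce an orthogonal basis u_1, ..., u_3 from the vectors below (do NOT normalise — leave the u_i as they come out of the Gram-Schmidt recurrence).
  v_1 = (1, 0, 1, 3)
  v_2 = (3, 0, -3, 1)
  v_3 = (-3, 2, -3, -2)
Orthogonal basis:
  u_1 = (1, 0, 1, 3)
  u_2 = (30/11, 0, -36/11, 2/11)
  u_3 = (-21/10, 2, -42/25, 63/50)

Apply the Gram-Schmidt recurrence
  u_1 = v_1
  u_i = v_i − Σ_{j<i} ((v_i · u_j) / (u_j · u_j)) · u_j.

Step by step this gives:
  u_1 = (1, 0, 1, 3)
  u_2 = (30/11, 0, -36/11, 2/11)
  u_3 = (-21/10, 2, -42/25, 63/50)

Orthogonality check:
  u_2 · u_1 = 0 (should be 0)
  u_3 · u_1 = 0 (should be 0)
  u_3 · u_2 = 0 (should be 0)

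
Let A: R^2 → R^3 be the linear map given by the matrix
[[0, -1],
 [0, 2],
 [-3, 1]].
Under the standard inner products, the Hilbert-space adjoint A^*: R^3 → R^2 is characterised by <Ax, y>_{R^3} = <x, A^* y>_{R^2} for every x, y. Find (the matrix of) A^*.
A^* = A^T =
[[0, 0, -3],
 [-1, 2, 1]]

For real matrices with standard dot products, the defining identity <Ax, y> = <x, A^* y> gives (Ax)^T y = x^T (A^*) y, i.e. x^T A^T y = x^T (A^*) y. Since this holds for all x, y, we must have A^* = A^T. Therefore
A^* =
[[0, 0, -3],
 [-1, 2, 1]].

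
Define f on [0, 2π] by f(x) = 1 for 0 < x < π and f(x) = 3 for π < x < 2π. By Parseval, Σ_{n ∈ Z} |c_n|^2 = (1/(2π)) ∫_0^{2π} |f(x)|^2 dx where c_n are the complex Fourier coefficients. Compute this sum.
Σ |c_n|^2 = 5

Parseval equates the L^2 energy of f (normalised by 1/(2π)) with the ℓ^2 sum of its Fourier coefficients: (1/(2π)) ∫_0^{2π} |f|^2 = Σ |c_n|^2.
Compute the left side: (1/(2π)) [∫_0^π 1^2 dx + ∫_π^{2π} 3^2 dx] = (1/(2π)) · (1π + 9π) = (1 + 9)/2 = 5.
So Σ_{n ∈ Z} |c_n|^2 = 5.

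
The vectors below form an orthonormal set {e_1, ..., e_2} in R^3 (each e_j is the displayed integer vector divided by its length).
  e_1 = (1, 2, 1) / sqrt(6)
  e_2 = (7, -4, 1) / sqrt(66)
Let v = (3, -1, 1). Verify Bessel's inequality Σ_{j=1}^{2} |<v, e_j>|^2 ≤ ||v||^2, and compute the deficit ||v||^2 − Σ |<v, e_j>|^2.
Σ |<v, e_j>|^2 = 120/11; ||v||^2 = 11; deficit = 1/11

Write each e_j = u_j / sqrt(<u_j, u_j>) where u_j is the displayed integer vector. Then <v, e_j> = <v, u_j> / sqrt(<u_j, u_j>), so |<v, e_j>|^2 = <v, u_j>^2 / <u_j, u_j>.
Coefficients: <v, e_1> = 2/sqrt(6), <v, e_2> = 26/sqrt(66).
Square and sum: Σ |<v, e_j>|^2 = 120/11.
Compute ||v||^2 = v·v = 11.
Deficit = 11 − 120/11 = 1/11 ≥ 0, confirming Bessel's inequality. (The deficit equals ||v − Σ <v,e_j> e_j||^2, the squared distance from v to span{e_j}.)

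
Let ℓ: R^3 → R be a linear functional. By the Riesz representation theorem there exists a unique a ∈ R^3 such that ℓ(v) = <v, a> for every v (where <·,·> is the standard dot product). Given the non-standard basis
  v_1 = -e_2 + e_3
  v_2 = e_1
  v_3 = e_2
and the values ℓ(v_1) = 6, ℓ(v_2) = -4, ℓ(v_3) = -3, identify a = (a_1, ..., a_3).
a = (-4, -3, 3)

Write a = (a_1, ..., a_3) in the standard basis. For each basis vector v_i, ℓ(v_i) = <v_i, a> is a linear equation in the a_j's. Collect the n equations into a matrix system V a = ℓ, where row i of V is v_i (expressed in the standard basis). Since V is invertible (lower-triangular with 1s on the diagonal, up to permutation), solve by back-substitution:
  V =
[[0, -1, 1],
 [1, 0, 0],
 [0, 1, 0]]
  V a = (6, -4, -3)
Solving gives a = (-4, -3, 3).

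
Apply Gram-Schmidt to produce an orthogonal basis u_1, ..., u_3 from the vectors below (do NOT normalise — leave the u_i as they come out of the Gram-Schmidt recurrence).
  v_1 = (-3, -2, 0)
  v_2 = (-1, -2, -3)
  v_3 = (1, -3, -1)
Orthogonal basis:
  u_1 = (-3, -2, 0)
  u_2 = (8/13, -12/13, -3)
  u_3 = (174/133, -261/133, 116/133)

Apply the Gram-Schmidt recurrence
  u_1 = v_1
  u_i = v_i − Σ_{j<i} ((v_i · u_j) / (u_j · u_j)) · u_j.

Step by step this gives:
  u_1 = (-3, -2, 0)
  u_2 = (8/13, -12/13, -3)
  u_3 = (174/133, -261/133, 116/133)

Orthogonality check:
  u_2 · u_1 = 0 (should be 0)
  u_3 · u_1 = 0 (should be 0)
  u_3 · u_2 = 0 (should be 0)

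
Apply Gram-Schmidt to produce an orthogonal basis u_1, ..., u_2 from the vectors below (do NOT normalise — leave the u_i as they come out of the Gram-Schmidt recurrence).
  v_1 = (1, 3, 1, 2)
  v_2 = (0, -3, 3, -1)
Orthogonal basis:
  u_1 = (1, 3, 1, 2)
  u_2 = (8/15, -7/5, 53/15, 1/15)

Apply the Gram-Schmidt recurrence
  u_1 = v_1
  u_i = v_i − Σ_{j<i} ((v_i · u_j) / (u_j · u_j)) · u_j.

Step by step this gives:
  u_1 = (1, 3, 1, 2)
  u_2 = (8/15, -7/5, 53/15, 1/15)

Orthogonality check:
  u_2 · u_1 = 0 (should be 0)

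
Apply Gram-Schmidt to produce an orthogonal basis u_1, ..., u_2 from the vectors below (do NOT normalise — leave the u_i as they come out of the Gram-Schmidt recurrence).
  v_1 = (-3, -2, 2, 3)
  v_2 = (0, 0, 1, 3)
Orthogonal basis:
  u_1 = (-3, -2, 2, 3)
  u_2 = (33/26, 11/13, 2/13, 45/26)

Apply the Gram-Schmidt recurrence
  u_1 = v_1
  u_i = v_i − Σ_{j<i} ((v_i · u_j) / (u_j · u_j)) · u_j.

Step by step this gives:
  u_1 = (-3, -2, 2, 3)
  u_2 = (33/26, 11/13, 2/13, 45/26)

Orthogonality check:
  u_2 · u_1 = 0 (should be 0)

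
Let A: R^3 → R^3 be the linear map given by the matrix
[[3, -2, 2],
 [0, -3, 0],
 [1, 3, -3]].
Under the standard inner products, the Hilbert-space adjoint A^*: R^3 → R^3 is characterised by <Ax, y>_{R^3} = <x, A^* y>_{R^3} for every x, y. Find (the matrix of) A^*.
A^* = A^T =
[[3, 0, 1],
 [-2, -3, 3],
 [2, 0, -3]]

For real matrices with standard dot products, the defining identity <Ax, y> = <x, A^* y> gives (Ax)^T y = x^T (A^*) y, i.e. x^T A^T y = x^T (A^*) y. Since this holds for all x, y, we must have A^* = A^T. Therefore
A^* =
[[3, 0, 1],
 [-2, -3, 3],
 [2, 0, -3]].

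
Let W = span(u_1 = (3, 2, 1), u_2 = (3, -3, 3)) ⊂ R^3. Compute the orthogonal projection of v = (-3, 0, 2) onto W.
proj_W(v) = (-3/2, -1, -1/2)

Set up U = [u_1 | ... | u_2] ∈ R^(3×2). The projector onto W = col(U) is P = U (U^T U)^(-1) U^T.
Compute U^T U =
  [14, 6]
  [6, 27],
and U^T v = (-7, -3).
Solve U^T U · c = U^T v for the coefficients: c = (-1/2, 0). The projection is proj_W(v) = U c.
Check: (v - proj_W(v)) · u_1 = 0  (should be 0).
Check: (v - proj_W(v)) · u_2 = 0  (should be 0).
Result: proj_W(v) = (-3/2, -1, -1/2).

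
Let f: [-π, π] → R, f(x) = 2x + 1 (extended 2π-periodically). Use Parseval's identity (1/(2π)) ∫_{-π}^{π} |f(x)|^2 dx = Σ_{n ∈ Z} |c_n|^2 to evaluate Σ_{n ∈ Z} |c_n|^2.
Σ |c_n|^2 = 4π^2/3 + 1

Expand and integrate term by term over [-π, π]:
  ∫ (2x)^2 dx = 4·(2π^3/3); ∫ 2·2·(1)·x dx = 0 (odd integrand); ∫ 1^2 dx = 1·2π.
So (1/(2π)) ∫_{-π}^{π} (2x + 1)^2 dx = 4π^2/3 + 1 = 4π^2/3 + 1.
Parseval ⇒ Σ |c_n|^2 = 4π^2/3 + 1.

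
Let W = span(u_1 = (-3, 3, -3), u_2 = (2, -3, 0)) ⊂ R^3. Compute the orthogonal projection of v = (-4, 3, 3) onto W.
proj_W(v) = (-29/14, 30/7, 33/14)

Set up U = [u_1 | ... | u_2] ∈ R^(3×2). The projector onto W = col(U) is P = U (U^T U)^(-1) U^T.
Compute U^T U =
  [27, -15]
  [-15, 13],
and U^T v = (12, -17).
Solve U^T U · c = U^T v for the coefficients: c = (-11/14, -31/14). The projection is proj_W(v) = U c.
Check: (v - proj_W(v)) · u_1 = 0  (should be 0).
Check: (v - proj_W(v)) · u_2 = 0  (should be 0).
Result: proj_W(v) = (-29/14, 30/7, 33/14).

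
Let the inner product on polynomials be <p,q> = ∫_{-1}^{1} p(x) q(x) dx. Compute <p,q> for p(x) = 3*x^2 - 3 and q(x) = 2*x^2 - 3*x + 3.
<p,q> = -68/5

Expand the product: p(x)·q(x) = 6*x^4 - 9*x^3 + 3*x^2 + 9*x - 9.
∫_{-1}^{1} of each monomial x^k gives [2/(k+1) if k even, 0 if k odd]. Integrating term-by-term (or equivalently evaluating the antiderivative F(x) = 6*x^5/5 - 9*x^4/4 + x^3 + 9*x^2/2 - 9*x at the endpoints):
  F(1) − F(−1) = -91/20 − (181/20) = -68/5.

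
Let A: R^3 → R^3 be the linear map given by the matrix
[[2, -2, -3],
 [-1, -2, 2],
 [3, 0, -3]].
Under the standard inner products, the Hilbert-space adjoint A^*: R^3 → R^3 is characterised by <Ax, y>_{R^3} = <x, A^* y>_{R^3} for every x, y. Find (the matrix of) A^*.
A^* = A^T =
[[2, -1, 3],
 [-2, -2, 0],
 [-3, 2, -3]]

For real matrices with standard dot products, the defining identity <Ax, y> = <x, A^* y> gives (Ax)^T y = x^T (A^*) y, i.e. x^T A^T y = x^T (A^*) y. Since this holds for all x, y, we must have A^* = A^T. Therefore
A^* =
[[2, -1, 3],
 [-2, -2, 0],
 [-3, 2, -3]].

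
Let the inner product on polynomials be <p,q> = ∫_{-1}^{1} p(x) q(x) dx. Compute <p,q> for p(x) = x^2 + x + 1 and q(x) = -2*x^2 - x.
<p,q> = -14/5

Expand the product: p(x)·q(x) = -2*x^4 - 3*x^3 - 3*x^2 - x.
∫_{-1}^{1} of each monomial x^k gives [2/(k+1) if k even, 0 if k odd]. Integrating term-by-term (or equivalently evaluating the antiderivative F(x) = -2*x^5/5 - 3*x^4/4 - x^3 - x^2/2 at the endpoints):
  F(1) − F(−1) = -53/20 − (3/20) = -14/5.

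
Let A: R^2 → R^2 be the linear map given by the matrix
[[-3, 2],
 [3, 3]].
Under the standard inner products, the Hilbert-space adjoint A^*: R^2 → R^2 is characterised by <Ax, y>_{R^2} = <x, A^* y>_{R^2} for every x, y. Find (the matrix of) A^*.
A^* = A^T =
[[-3, 3],
 [2, 3]]

For real matrices with standard dot products, the defining identity <Ax, y> = <x, A^* y> gives (Ax)^T y = x^T (A^*) y, i.e. x^T A^T y = x^T (A^*) y. Since this holds for all x, y, we must have A^* = A^T. Therefore
A^* =
[[-3, 3],
 [2, 3]].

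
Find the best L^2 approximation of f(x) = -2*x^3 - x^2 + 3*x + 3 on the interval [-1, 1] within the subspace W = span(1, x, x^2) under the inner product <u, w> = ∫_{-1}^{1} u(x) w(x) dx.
g(x) = -x^2 + 9*x/5 + 3

The best approximation g ∈ W is the orthogonal projection of f onto W. Writing g = a_0 + a_1 x + a_2 x^2, the coefficients solve the normal equations G · a = b where
  G_{ij} = <φ_i, φ_j> and b_i = <f, φ_i>, with φ_0 = 1, φ_1 = x, φ_2 = x^2.
G =
  [2, 0, 2/3]
  [0, 2/3, 0]
  [2/3, 0, 2/5],
b = (16/3, 6/5, 8/5).
Solving gives a_0 = 3, a_1 = 9/5, a_2 = -1, so
  g(x) = -x^2 + 9*x/5 + 3.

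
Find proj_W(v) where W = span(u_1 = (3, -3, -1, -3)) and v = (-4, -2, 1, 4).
proj_W(v) = (-57/28, 57/28, 19/28, 57/28)

Set up U = [u_1 | ... | u_1] ∈ R^(4×1). The projector onto W = col(U) is P = U (U^T U)^(-1) U^T.
Compute U^T U =
  [28],
and U^T v = (-19).
Solve U^T U · c = U^T v for the coefficients: c = (-19/28). The projection is proj_W(v) = U c.
Check: (v - proj_W(v)) · u_1 = 0  (should be 0).
Result: proj_W(v) = (-57/28, 57/28, 19/28, 57/28).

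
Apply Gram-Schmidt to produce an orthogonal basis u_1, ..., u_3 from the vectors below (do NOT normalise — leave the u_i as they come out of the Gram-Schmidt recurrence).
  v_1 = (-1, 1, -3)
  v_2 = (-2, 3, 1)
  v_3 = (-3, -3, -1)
Orthogonal basis:
  u_1 = (-1, 1, -3)
  u_2 = (-20/11, 31/11, 17/11)
  u_3 = (-10/3, -7/3, 1/3)

Apply the Gram-Schmidt recurrence
  u_1 = v_1
  u_i = v_i − Σ_{j<i} ((v_i · u_j) / (u_j · u_j)) · u_j.

Step by step this gives:
  u_1 = (-1, 1, -3)
  u_2 = (-20/11, 31/11, 17/11)
  u_3 = (-10/3, -7/3, 1/3)

Orthogonality check:
  u_2 · u_1 = 0 (should be 0)
  u_3 · u_1 = 0 (should be 0)
  u_3 · u_2 = 0 (should be 0)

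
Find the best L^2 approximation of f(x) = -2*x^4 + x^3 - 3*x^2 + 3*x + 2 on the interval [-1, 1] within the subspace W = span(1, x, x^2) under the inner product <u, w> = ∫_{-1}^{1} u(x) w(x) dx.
g(x) = -33*x^2/7 + 18*x/5 + 76/35

The best approximation g ∈ W is the orthogonal projection of f onto W. Writing g = a_0 + a_1 x + a_2 x^2, the coefficients solve the normal equations G · a = b where
  G_{ij} = <φ_i, φ_j> and b_i = <f, φ_i>, with φ_0 = 1, φ_1 = x, φ_2 = x^2.
G =
  [2, 0, 2/3]
  [0, 2/3, 0]
  [2/3, 0, 2/5],
b = (6/5, 12/5, -46/105).
Solving gives a_0 = 76/35, a_1 = 18/5, a_2 = -33/7, so
  g(x) = -33*x^2/7 + 18*x/5 + 76/35.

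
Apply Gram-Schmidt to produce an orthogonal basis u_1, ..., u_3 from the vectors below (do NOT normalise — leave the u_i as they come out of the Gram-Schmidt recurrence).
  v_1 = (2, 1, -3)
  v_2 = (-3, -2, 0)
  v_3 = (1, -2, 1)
Orthogonal basis:
  u_1 = (2, 1, -3)
  u_2 = (-13/7, -10/7, -12/7)
  u_3 = (75/59, -225/118, 25/118)

Apply the Gram-Schmidt recurrence
  u_1 = v_1
  u_i = v_i − Σ_{j<i} ((v_i · u_j) / (u_j · u_j)) · u_j.

Step by step this gives:
  u_1 = (2, 1, -3)
  u_2 = (-13/7, -10/7, -12/7)
  u_3 = (75/59, -225/118, 25/118)

Orthogonality check:
  u_2 · u_1 = 0 (should be 0)
  u_3 · u_1 = 0 (should be 0)
  u_3 · u_2 = 0 (should be 0)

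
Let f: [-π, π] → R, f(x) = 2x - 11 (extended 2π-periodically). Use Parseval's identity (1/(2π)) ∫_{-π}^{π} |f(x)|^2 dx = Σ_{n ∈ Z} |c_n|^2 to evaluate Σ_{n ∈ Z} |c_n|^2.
Σ |c_n|^2 = 4π^2/3 + 121

Expand and integrate term by term over [-π, π]:
  ∫ (2x)^2 dx = 4·(2π^3/3); ∫ 2·2·(-11)·x dx = 0 (odd integrand); ∫ (-11)^2 dx = 121·2π.
So (1/(2π)) ∫_{-π}^{π} (2x - 11)^2 dx = 4π^2/3 + 121 = 4π^2/3 + 121.
Parseval ⇒ Σ |c_n|^2 = 4π^2/3 + 121.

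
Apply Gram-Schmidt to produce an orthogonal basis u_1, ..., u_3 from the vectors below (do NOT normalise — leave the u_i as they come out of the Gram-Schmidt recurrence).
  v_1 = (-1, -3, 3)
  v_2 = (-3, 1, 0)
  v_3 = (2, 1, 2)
Orthogonal basis:
  u_1 = (-1, -3, 3)
  u_2 = (-3, 1, 0)
  u_3 = (21/38, 63/38, 35/19)

Apply the Gram-Schmidt recurrence
  u_1 = v_1
  u_i = v_i − Σ_{j<i} ((v_i · u_j) / (u_j · u_j)) · u_j.

Step by step this gives:
  u_1 = (-1, -3, 3)
  u_2 = (-3, 1, 0)
  u_3 = (21/38, 63/38, 35/19)

Orthogonality check:
  u_2 · u_1 = 0 (should be 0)
  u_3 · u_1 = 0 (should be 0)
  u_3 · u_2 = 0 (should be 0)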